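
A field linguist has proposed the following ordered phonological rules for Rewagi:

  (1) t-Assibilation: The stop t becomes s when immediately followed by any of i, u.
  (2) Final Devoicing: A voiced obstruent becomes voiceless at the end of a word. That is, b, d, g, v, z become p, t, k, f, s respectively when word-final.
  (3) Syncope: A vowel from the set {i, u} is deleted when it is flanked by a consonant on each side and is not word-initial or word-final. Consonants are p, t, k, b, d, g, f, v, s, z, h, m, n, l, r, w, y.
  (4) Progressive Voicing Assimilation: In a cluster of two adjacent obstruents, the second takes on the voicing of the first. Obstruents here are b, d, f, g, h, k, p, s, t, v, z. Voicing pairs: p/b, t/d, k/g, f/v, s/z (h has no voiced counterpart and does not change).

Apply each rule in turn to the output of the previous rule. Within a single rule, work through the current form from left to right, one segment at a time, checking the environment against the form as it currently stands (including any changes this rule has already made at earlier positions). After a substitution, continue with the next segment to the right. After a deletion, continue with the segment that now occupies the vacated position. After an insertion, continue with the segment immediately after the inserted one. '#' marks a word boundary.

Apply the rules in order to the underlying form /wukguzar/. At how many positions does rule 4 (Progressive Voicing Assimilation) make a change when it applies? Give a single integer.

2

(1) t-Assibilation: no change — [wukguzar]
(2) Final Devoicing: no change — [wukguzar]
(3) Syncope: [wukguzar] → [wkgzar]
(4) Progressive Voicing Assimilation: [wkgzar] → [wkksar]
Rule 4 changed 2 position(s).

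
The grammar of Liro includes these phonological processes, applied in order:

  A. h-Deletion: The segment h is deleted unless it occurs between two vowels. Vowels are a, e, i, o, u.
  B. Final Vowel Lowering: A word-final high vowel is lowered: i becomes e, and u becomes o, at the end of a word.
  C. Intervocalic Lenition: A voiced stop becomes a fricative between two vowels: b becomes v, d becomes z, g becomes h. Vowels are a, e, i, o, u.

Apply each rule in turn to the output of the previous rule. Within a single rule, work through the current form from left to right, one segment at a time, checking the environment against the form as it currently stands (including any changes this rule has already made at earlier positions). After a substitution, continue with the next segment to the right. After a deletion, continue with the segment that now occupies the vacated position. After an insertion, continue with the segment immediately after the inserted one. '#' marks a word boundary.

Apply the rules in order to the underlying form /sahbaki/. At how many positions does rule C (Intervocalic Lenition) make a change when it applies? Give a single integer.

A h-Deletion: [sahbaki] → [sabaki]
B Final Vowel Lowering: [sabaki] → [sabake]
C Intervocalic Lenition: [sabake] → [savake]
Rule C changed 1 position(s).

1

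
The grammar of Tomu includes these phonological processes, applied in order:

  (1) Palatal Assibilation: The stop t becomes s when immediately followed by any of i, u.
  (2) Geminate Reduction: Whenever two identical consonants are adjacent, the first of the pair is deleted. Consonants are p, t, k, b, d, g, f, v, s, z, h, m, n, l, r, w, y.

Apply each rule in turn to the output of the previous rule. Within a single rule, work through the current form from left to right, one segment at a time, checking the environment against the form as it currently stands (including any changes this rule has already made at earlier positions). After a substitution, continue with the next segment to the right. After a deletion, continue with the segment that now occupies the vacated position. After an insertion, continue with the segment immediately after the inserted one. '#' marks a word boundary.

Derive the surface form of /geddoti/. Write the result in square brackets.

(1) Palatal Assibilation: [geddoti] → [geddosi]
(2) Geminate Reduction: [geddosi] → [gedosi]

[gedosi]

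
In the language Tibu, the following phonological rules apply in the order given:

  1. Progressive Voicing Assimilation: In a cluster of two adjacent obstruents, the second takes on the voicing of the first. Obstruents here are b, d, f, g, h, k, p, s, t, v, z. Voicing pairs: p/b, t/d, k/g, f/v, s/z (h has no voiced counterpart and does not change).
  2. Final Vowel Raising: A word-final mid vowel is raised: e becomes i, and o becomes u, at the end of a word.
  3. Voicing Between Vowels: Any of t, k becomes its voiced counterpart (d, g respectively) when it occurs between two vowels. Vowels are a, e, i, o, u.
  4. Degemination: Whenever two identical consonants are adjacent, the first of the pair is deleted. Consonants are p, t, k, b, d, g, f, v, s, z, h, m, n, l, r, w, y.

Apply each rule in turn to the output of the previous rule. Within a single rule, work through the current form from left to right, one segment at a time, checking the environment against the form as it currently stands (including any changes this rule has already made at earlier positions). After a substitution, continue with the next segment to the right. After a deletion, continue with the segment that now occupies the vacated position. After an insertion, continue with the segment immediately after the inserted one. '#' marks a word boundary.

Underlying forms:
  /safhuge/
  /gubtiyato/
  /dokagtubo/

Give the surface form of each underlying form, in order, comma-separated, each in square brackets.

/safhuge/:
  1 Progressive Voicing Assimilation: no change — [safhuge]
  2 Final Vowel Raising: [safhuge] → [safhugi]
  3 Voicing Between Vowels: no change — [safhugi]
  4 Degemination: no change — [safhugi]
/gubtiyato/:
  1 Progressive Voicing Assimilation: [gubtiyato] → [gubdiyato]
  2 Final Vowel Raising: [gubdiyato] → [gubdiyatu]
  3 Voicing Between Vowels: [gubdiyatu] → [gubdiyadu]
  4 Degemination: no change — [gubdiyadu]
/dokagtubo/:
  1 Progressive Voicing Assimilation: [dokagtubo] → [dokagdubo]
  2 Final Vowel Raising: [dokagdubo] → [dokagdubu]
  3 Voicing Between Vowels: [dokagdubu] → [dogagdubu]
  4 Degemination: no change — [dogagdubu]

[safhugi], [gubdiyadu], [dogagdubu]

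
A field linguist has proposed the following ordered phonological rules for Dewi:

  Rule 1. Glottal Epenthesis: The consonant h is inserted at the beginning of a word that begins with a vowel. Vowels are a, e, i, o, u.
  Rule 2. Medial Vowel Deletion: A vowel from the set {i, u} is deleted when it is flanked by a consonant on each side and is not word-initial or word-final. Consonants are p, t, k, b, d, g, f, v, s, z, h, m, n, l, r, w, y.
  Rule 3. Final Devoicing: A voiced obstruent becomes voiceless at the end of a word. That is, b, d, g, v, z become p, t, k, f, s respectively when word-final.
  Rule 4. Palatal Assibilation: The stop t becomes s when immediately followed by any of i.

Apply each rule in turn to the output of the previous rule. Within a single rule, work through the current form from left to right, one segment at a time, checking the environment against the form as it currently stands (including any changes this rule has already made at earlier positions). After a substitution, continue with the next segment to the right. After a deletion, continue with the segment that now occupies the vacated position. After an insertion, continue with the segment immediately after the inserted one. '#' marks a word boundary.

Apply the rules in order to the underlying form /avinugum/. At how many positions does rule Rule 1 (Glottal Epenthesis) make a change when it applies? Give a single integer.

1

Rule 1 Glottal Epenthesis: [avinugum] → [havinugum]
Rule 2 Medial Vowel Deletion: [havinugum] → [havngm]
Rule 3 Final Devoicing: no change — [havngm]
Rule 4 Palatal Assibilation: no change — [havngm]
Rule Rule 1 changed 1 position(s).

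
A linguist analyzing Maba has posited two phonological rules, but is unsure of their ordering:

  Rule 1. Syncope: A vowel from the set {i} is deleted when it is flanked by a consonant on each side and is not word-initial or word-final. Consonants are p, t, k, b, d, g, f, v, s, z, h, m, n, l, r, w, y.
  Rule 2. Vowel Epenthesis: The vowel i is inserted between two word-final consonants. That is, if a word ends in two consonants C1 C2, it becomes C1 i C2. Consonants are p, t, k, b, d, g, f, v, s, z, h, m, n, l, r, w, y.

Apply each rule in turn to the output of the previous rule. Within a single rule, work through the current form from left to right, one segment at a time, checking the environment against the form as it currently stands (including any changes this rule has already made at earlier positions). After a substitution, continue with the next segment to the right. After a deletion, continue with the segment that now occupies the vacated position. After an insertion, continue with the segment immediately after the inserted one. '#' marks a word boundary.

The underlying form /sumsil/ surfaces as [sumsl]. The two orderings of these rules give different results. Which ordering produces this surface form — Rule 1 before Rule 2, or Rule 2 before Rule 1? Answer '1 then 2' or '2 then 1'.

2 then 1

Order 1 then 2:
  1 Syncope: [sumsil] → [sumsl]
  2 Vowel Epenthesis: [sumsl] → [sumsil]
  result: [sumsil]
Order 2 then 1:
  2 Vowel Epenthesis: no change — [sumsil]
  1 Syncope: [sumsil] → [sumsl]
  result: [sumsl]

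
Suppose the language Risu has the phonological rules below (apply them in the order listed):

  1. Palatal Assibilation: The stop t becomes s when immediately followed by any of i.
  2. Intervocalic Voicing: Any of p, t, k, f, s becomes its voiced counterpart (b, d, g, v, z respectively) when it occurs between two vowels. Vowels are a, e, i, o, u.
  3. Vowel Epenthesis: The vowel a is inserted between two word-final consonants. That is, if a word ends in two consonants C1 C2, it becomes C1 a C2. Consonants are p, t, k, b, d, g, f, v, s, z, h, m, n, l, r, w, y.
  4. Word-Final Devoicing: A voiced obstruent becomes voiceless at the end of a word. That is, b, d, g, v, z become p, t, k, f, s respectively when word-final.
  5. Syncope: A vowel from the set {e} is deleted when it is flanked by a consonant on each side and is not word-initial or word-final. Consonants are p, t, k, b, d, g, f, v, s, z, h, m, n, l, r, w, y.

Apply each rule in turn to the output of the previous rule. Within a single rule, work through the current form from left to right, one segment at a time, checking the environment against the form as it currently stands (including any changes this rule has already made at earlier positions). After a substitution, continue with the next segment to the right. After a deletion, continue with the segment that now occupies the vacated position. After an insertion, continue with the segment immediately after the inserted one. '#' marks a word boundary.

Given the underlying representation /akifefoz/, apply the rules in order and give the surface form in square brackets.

1 Palatal Assibilation: no change — [akifefoz]
2 Intervocalic Voicing: [akifefoz] → [agivevoz]
3 Vowel Epenthesis: no change — [agivevoz]
4 Word-Final Devoicing: [agivevoz] → [agivevos]
5 Syncope: [agivevos] → [agivvos]

[agivvos]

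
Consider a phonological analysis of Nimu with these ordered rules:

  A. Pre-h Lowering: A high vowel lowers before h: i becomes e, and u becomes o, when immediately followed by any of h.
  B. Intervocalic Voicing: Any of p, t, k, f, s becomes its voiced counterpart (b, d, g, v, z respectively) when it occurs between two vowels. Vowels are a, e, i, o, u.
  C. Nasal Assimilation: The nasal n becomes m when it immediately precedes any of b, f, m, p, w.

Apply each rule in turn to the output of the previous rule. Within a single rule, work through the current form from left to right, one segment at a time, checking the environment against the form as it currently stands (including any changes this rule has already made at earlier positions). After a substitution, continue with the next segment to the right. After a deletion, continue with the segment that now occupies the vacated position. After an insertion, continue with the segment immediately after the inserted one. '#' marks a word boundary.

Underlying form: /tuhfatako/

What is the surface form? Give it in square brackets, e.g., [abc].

[tohfadago]

A Pre-h Lowering: [tuhfatako] → [tohfatako]
B Intervocalic Voicing: [tohfatako] → [tohfadago]
C Nasal Assimilation: no change — [tohfadago]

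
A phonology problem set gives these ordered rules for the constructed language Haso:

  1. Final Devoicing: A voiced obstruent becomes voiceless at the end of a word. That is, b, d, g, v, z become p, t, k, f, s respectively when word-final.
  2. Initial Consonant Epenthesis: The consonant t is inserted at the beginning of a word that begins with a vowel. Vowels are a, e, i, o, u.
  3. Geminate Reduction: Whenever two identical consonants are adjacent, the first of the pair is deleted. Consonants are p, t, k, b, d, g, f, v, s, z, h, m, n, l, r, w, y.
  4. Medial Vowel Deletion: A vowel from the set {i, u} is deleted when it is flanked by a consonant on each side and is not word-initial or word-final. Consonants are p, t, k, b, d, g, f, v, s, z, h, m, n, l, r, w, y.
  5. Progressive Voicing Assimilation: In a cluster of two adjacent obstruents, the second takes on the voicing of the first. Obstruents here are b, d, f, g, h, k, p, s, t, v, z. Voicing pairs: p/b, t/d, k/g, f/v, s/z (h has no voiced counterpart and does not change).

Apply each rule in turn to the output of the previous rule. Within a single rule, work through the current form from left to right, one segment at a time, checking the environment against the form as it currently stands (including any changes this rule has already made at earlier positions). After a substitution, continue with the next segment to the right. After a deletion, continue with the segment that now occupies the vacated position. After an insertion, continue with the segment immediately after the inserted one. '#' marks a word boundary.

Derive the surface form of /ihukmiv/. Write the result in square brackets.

[thkmf]

1 Final Devoicing: [ihukmiv] → [ihukmif]
2 Initial Consonant Epenthesis: [ihukmif] → [tihukmif]
3 Geminate Reduction: no change — [tihukmif]
4 Medial Vowel Deletion: [tihukmif] → [thkmf]
5 Progressive Voicing Assimilation: no change — [thkmf]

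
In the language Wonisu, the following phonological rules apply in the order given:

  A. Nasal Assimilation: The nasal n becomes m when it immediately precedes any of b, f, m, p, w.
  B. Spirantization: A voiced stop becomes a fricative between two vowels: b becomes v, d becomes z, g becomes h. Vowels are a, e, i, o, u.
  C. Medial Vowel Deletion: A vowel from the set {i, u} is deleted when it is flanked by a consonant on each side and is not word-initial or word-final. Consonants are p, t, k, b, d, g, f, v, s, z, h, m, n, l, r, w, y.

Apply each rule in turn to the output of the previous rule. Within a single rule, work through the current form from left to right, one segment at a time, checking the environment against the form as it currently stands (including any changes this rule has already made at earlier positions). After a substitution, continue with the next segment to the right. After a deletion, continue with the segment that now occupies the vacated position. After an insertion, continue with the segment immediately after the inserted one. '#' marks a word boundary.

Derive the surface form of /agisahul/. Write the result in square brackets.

[ahsahl]

A Nasal Assimilation: no change — [agisahul]
B Spirantization: [agisahul] → [ahisahul]
C Medial Vowel Deletion: [ahisahul] → [ahsahl]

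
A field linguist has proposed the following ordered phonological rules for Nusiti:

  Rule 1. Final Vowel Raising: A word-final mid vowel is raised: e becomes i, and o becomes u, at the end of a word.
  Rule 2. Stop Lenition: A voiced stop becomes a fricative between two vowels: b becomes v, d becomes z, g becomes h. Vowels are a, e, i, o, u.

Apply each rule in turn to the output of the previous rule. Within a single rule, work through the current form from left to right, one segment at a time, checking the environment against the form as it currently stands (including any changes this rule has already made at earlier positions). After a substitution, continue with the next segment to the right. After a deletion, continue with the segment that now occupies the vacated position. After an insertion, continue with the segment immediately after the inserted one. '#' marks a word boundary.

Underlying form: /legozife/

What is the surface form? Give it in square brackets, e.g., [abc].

[lehozifi]

Rule 1 Final Vowel Raising: [legozife] → [legozifi]
Rule 2 Stop Lenition: [legozifi] → [lehozifi]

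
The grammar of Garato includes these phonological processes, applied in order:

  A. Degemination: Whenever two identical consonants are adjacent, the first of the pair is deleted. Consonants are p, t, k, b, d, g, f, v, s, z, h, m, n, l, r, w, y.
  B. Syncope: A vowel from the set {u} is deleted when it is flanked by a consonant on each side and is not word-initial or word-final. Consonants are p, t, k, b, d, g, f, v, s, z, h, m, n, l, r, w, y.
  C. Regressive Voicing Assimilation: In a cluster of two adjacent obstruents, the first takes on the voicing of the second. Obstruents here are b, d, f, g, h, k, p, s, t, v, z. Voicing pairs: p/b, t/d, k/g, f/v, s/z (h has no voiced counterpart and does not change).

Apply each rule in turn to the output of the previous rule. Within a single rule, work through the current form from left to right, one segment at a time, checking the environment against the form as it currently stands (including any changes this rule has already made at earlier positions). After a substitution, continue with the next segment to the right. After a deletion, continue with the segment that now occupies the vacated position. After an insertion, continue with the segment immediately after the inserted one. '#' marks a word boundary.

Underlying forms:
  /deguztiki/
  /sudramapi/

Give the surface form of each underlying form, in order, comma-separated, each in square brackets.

[degstiki], [zdramapi]

/deguztiki/:
  A Degemination: no change — [deguztiki]
  B Syncope: [deguztiki] → [degztiki]
  C Regressive Voicing Assimilation: [degztiki] → [degstiki]
/sudramapi/:
  A Degemination: no change — [sudramapi]
  B Syncope: [sudramapi] → [sdramapi]
  C Regressive Voicing Assimilation: [sdramapi] → [zdramapi]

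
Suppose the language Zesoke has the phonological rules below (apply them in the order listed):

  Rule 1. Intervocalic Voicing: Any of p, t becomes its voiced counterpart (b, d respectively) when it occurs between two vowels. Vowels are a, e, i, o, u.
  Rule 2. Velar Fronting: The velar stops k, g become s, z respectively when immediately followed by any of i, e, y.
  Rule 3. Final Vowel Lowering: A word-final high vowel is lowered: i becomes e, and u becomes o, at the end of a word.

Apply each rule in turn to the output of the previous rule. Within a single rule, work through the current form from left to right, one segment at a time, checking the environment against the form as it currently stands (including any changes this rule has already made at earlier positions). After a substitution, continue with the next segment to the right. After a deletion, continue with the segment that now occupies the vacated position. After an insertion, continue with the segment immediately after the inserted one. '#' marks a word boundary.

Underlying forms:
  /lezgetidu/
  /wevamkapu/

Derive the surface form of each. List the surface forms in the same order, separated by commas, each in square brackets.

/lezgetidu/:
  Rule 1 Intervocalic Voicing: [lezgetidu] → [lezgedidu]
  Rule 2 Velar Fronting: [lezgedidu] → [lezzedidu]
  Rule 3 Final Vowel Lowering: [lezzedidu] → [lezzedido]
/wevamkapu/:
  Rule 1 Intervocalic Voicing: [wevamkapu] → [wevamkabu]
  Rule 2 Velar Fronting: no change — [wevamkabu]
  Rule 3 Final Vowel Lowering: [wevamkabu] → [wevamkabo]

[lezzedido], [wevamkabo]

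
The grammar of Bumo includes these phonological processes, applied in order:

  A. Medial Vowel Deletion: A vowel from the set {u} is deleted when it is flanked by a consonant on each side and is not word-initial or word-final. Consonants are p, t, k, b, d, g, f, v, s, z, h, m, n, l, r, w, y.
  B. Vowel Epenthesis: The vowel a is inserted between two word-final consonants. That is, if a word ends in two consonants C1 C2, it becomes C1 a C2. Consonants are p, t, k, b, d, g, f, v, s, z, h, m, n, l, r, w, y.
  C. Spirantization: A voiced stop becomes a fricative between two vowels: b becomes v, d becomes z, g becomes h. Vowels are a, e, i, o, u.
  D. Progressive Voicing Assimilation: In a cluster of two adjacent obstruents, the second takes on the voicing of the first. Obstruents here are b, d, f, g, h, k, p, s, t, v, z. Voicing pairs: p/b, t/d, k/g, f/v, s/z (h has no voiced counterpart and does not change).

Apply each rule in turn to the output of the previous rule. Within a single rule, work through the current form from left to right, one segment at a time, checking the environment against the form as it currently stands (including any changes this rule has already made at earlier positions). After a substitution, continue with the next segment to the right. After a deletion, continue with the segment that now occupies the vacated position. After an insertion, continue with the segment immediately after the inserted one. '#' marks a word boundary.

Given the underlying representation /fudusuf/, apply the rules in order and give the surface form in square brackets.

A Medial Vowel Deletion: [fudusuf] → [fdsf]
B Vowel Epenthesis: [fdsf] → [fdsaf]
C Spirantization: no change — [fdsaf]
D Progressive Voicing Assimilation: [fdsaf] → [ftsaf]

[ftsaf]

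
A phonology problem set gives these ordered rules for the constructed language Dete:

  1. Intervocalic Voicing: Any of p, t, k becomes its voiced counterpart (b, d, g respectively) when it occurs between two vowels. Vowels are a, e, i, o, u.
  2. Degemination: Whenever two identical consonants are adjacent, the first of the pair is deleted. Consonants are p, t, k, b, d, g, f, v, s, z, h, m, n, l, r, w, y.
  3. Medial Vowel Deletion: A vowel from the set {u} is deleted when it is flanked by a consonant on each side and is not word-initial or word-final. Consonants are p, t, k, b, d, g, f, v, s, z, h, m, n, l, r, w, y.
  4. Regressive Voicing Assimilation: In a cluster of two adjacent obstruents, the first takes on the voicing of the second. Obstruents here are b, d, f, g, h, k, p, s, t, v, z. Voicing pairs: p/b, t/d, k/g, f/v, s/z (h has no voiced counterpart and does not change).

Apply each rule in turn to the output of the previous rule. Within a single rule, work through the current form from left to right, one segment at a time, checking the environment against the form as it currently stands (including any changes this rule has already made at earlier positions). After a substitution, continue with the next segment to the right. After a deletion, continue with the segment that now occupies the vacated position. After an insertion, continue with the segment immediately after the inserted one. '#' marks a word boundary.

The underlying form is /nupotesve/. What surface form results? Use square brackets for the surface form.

1 Intervocalic Voicing: [nupotesve] → [nubodesve]
2 Degemination: no change — [nubodesve]
3 Medial Vowel Deletion: [nubodesve] → [nbodesve]
4 Regressive Voicing Assimilation: [nbodesve] → [nbodezve]

[nbodezve]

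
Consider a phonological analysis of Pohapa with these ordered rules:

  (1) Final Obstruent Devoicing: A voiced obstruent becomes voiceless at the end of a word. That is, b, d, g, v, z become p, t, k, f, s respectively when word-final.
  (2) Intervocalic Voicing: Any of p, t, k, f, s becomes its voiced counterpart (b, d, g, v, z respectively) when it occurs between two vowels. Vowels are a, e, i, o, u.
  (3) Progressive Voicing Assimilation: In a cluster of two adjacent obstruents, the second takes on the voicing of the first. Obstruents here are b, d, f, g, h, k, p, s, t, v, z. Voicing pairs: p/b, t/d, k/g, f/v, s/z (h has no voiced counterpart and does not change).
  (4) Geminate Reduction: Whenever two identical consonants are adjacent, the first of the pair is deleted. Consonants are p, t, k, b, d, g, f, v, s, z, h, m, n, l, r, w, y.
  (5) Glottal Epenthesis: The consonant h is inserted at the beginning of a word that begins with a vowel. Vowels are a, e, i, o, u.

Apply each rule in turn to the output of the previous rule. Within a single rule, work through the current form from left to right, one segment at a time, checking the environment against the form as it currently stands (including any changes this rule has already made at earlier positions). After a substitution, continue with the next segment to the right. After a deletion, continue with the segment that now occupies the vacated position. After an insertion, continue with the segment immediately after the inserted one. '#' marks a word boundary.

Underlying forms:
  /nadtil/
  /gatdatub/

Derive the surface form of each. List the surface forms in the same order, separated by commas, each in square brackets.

[nadil], [gatadup]

/nadtil/:
  (1) Final Obstruent Devoicing: no change — [nadtil]
  (2) Intervocalic Voicing: no change — [nadtil]
  (3) Progressive Voicing Assimilation: [nadtil] → [naddil]
  (4) Geminate Reduction: [naddil] → [nadil]
  (5) Glottal Epenthesis: no change — [nadil]
/gatdatub/:
  (1) Final Obstruent Devoicing: [gatdatub] → [gatdatup]
  (2) Intervocalic Voicing: [gatdatup] → [gatdadup]
  (3) Progressive Voicing Assimilation: [gatdadup] → [gattadup]
  (4) Geminate Reduction: [gattadup] → [gatadup]
  (5) Glottal Epenthesis: no change — [gatadup]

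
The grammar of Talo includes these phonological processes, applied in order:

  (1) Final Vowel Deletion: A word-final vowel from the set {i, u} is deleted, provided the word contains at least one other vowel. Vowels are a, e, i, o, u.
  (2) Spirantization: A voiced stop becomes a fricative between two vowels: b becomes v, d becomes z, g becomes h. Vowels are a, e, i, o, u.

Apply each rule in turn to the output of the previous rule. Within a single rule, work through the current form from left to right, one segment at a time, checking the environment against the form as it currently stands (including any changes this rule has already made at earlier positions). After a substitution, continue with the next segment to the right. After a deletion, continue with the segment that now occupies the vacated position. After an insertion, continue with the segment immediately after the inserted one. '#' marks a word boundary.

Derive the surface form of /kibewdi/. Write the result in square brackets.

[kivewd]

(1) Final Vowel Deletion: [kibewdi] → [kibewd]
(2) Spirantization: [kibewd] → [kivewd]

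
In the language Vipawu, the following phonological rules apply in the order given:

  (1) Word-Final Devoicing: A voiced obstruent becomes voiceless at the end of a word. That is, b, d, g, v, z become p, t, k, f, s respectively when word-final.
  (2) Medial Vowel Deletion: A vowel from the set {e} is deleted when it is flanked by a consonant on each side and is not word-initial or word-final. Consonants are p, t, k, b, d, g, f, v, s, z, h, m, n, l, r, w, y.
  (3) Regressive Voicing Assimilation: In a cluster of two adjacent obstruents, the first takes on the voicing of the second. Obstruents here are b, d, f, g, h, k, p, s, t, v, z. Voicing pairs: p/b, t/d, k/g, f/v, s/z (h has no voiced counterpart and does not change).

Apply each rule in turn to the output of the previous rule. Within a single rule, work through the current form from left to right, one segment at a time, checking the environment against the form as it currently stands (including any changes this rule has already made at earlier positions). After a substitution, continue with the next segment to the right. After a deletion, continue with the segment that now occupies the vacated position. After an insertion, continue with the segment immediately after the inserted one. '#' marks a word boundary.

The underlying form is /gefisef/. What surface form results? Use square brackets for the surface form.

(1) Word-Final Devoicing: no change — [gefisef]
(2) Medial Vowel Deletion: [gefisef] → [gfisf]
(3) Regressive Voicing Assimilation: [gfisf] → [kfisf]

[kfisf]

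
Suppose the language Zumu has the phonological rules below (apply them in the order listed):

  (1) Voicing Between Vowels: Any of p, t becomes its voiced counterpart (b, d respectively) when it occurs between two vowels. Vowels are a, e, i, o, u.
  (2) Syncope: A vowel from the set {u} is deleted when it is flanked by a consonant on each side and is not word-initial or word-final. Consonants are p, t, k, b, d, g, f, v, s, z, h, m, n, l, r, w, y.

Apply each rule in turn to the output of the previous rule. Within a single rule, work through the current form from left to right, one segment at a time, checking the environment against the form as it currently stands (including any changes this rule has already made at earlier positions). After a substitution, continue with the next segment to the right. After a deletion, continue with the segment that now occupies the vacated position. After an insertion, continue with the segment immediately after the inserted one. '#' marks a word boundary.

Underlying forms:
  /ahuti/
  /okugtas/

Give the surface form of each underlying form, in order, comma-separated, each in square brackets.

[ahdi], [okgtas]

/ahuti/:
  (1) Voicing Between Vowels: [ahuti] → [ahudi]
  (2) Syncope: [ahudi] → [ahdi]
/okugtas/:
  (1) Voicing Between Vowels: no change — [okugtas]
  (2) Syncope: [okugtas] → [okgtas]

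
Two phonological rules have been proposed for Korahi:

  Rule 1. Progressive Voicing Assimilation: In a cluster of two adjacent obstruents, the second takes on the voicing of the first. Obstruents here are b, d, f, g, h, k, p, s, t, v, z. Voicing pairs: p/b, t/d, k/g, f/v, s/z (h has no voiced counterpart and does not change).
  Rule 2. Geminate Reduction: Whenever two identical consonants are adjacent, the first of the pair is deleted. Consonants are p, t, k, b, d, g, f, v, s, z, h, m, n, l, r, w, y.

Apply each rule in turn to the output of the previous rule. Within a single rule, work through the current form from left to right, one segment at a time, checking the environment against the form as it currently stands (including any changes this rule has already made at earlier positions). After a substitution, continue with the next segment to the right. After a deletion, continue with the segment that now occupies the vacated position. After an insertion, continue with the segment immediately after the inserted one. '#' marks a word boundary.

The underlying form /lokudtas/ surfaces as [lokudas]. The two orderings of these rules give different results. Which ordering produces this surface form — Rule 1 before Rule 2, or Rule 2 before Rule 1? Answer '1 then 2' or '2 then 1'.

Order 1 then 2:
  1 Progressive Voicing Assimilation: [lokudtas] → [lokuddas]
  2 Geminate Reduction: [lokuddas] → [lokudas]
  result: [lokudas]
Order 2 then 1:
  2 Geminate Reduction: no change — [lokudtas]
  1 Progressive Voicing Assimilation: [lokudtas] → [lokuddas]
  result: [lokuddas]

1 then 2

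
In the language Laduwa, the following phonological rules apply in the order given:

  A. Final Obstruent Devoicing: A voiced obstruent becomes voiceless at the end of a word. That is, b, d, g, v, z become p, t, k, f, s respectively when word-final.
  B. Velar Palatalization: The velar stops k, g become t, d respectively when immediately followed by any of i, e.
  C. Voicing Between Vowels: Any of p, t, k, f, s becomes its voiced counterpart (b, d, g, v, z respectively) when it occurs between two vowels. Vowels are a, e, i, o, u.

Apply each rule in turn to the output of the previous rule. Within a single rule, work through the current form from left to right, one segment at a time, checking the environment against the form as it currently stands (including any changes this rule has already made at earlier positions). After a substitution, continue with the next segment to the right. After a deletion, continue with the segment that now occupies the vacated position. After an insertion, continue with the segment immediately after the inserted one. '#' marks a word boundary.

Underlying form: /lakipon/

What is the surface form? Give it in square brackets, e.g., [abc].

A Final Obstruent Devoicing: no change — [lakipon]
B Velar Palatalization: [lakipon] → [latipon]
C Voicing Between Vowels: [latipon] → [ladibon]

[ladibon]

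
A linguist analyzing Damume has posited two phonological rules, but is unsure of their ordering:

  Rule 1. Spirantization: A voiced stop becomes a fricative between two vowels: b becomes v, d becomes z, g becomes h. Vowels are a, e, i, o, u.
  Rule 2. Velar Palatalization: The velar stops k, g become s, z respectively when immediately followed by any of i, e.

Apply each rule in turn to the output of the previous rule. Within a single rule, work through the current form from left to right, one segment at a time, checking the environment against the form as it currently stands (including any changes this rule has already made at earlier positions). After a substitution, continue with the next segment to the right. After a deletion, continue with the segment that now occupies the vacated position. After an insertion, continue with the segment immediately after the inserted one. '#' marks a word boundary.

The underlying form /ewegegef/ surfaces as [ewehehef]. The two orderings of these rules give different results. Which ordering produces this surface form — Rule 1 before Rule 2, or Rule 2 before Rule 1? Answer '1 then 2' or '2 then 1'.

1 then 2

Order 1 then 2:
  1 Spirantization: [ewegegef] → [ewehehef]
  2 Velar Palatalization: no change — [ewehehef]
  result: [ewehehef]
Order 2 then 1:
  2 Velar Palatalization: [ewegegef] → [ewezezef]
  1 Spirantization: no change — [ewezezef]
  result: [ewezezef]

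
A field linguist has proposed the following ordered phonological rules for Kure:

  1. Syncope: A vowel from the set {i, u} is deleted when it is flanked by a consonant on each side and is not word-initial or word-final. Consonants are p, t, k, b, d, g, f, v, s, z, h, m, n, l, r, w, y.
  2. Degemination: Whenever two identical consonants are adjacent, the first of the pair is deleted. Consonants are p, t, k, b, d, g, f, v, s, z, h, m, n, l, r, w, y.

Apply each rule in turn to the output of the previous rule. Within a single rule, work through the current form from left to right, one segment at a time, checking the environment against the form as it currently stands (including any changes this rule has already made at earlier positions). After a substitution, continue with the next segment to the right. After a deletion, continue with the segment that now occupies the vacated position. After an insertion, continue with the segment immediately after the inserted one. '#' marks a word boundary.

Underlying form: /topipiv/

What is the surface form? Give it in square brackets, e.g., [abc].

1 Syncope: [topipiv] → [toppv]
2 Degemination: [toppv] → [topv]

[topv]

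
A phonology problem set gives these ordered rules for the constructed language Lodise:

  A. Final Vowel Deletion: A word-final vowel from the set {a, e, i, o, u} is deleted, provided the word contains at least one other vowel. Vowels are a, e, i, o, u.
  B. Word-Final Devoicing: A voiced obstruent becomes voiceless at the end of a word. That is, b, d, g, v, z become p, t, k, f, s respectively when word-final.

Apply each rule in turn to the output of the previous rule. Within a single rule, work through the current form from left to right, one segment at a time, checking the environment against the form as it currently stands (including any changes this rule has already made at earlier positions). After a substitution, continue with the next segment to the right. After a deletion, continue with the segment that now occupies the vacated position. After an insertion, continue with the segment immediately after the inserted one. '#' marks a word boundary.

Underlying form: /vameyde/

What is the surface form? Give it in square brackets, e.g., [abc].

[vameyt]

A Final Vowel Deletion: [vameyde] → [vameyd]
B Word-Final Devoicing: [vameyd] → [vameyt]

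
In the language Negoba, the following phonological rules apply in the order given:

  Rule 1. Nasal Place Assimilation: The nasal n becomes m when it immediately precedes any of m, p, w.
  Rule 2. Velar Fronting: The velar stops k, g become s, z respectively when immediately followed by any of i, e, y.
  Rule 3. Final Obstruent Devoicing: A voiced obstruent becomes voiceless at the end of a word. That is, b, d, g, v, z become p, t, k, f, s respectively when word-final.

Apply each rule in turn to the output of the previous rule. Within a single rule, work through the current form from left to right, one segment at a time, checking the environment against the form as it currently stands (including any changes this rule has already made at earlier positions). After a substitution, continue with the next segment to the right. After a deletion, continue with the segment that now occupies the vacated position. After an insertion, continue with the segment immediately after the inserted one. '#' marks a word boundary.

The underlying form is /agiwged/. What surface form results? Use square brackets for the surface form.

Rule 1 Nasal Place Assimilation: no change — [agiwged]
Rule 2 Velar Fronting: [agiwged] → [aziwzed]
Rule 3 Final Obstruent Devoicing: [aziwzed] → [aziwzet]

[aziwzet]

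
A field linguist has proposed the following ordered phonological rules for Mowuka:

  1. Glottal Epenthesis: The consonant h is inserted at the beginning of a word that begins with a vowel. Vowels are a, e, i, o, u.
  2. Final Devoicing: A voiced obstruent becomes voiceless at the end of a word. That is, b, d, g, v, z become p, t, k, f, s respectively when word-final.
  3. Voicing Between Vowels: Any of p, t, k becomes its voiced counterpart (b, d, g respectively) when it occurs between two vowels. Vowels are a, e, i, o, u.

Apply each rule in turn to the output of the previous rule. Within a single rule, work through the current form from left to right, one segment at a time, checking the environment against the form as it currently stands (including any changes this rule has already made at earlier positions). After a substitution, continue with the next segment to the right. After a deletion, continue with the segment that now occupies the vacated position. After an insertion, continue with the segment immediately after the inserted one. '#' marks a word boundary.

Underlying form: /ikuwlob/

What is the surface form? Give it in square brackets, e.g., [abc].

[higuwlop]

1 Glottal Epenthesis: [ikuwlob] → [hikuwlob]
2 Final Devoicing: [hikuwlob] → [hikuwlop]
3 Voicing Between Vowels: [hikuwlop] → [higuwlop]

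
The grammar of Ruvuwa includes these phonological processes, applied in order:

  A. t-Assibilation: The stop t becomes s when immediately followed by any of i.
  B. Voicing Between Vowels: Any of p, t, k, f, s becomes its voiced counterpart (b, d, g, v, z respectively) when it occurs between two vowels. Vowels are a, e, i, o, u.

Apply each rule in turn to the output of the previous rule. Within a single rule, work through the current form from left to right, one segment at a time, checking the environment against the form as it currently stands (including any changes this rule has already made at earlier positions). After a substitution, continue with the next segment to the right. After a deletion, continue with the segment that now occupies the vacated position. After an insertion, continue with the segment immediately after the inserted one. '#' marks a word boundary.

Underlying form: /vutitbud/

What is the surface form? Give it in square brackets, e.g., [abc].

A t-Assibilation: [vutitbud] → [vusitbud]
B Voicing Between Vowels: [vusitbud] → [vuzitbud]

[vuzitbud]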